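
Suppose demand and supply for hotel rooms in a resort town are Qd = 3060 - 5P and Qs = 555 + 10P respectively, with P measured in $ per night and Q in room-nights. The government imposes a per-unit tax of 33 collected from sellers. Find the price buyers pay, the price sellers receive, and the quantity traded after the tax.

P_b = 189, P_s = 156, Q = 2115

The tax drives a wedge P_b - P_s = 33. Substituting P_s = P_b - 33 into supply: Qs = 225 + 10P_b.
Equate demand and the shifted supply: 3060 - 5P_b = 225 + 10P_b, giving 15P_b = 2835, so P_b = 189.
So P_s = 156 and the quantity traded is Q = 3060 - 5(189) = 2115.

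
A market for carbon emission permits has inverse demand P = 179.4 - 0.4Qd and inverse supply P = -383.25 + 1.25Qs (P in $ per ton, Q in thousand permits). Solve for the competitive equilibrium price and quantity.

P* = 43, Q* = 341

Inverting to quantity form: Qd = 448.5 - 2.5P and Qs = 306.6 + 0.8P.
The market clears where 448.5 - 2.5P = 306.6 + 0.8P. Rearranging, 3.3P = 141.9, hence P* = 43.
Substitute back: Q* = 448.5 - 2.5(43) = 341.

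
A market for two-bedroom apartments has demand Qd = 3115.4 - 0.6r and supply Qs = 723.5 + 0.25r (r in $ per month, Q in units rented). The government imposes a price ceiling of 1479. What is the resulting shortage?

Shortage = 1134.75

With r fixed at 1479, quantity demanded is 2228 and quantity supplied is 1093.25.
Shortage = Qd - Qs = 2228 - 1093.25 = 1134.75.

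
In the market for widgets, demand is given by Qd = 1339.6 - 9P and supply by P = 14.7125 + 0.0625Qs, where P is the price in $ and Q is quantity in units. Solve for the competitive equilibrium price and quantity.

P* = 63, Q* = 772.6

Inverting to quantity form: Qs = -235.4 + 16P.
At equilibrium Qd = Qs, so 1339.6 - 9P = -235.4 + 16P; collecting terms, 1575 = 25P and P* = 63.
Substitute back: Q* = 1339.6 - 9(63) = 772.6.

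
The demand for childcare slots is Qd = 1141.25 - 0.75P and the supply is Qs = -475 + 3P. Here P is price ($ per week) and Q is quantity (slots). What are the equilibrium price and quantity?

Equating demand and supply, 1141.25 - 0.75P = -475 + 3P gives 3.75P = 1616.25, so P* = 431.
Then Q* = 1141.25 - 0.75(431) = 818.

P* = 431, Q* = 818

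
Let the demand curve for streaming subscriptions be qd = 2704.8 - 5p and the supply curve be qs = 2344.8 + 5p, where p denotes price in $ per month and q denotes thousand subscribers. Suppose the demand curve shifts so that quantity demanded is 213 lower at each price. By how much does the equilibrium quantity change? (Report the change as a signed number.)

Equating demand and supply, 2704.8 - 5p = 2344.8 + 5p gives 10p = 360, so p* = 36.
From the demand curve, q* = 2704.8 - 5(36) = 2524.8.
After the shift, demand is qd = 2491.8 - 5p.
New equilibrium: 147 = 10p, so p = 14.7 and q = 2418.3.
Δq = 2418.3 - 2524.8 = -106.5.

Δq = -106.5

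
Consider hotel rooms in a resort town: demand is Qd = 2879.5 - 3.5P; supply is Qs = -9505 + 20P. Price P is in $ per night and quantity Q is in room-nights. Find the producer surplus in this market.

At equilibrium Qd = Qs, so 2879.5 - 3.5P = -9505 + 20P; collecting terms, 12384.5 = 23.5P and P* = 527.
Then Q* = 2879.5 - 3.5(527) = 1035.
Supply choke price (Qs = 0): P = 475.25. Producer surplus = ½ × (527 - 475.25) × 1035 = 26780.625.

Producer surplus = 26780.625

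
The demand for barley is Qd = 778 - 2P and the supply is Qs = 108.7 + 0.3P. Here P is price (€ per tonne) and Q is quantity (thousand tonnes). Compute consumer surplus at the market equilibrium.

Consumer surplus = 9604

The market clears where 778 - 2P = 108.7 + 0.3P. Rearranging, 2.3P = 669.3, hence P* = 291.
From the demand curve, Q* = 778 - 2(291) = 196.
Demand choke price (Qd = 0): P = 778/2 = 389. Consumer surplus = ½ × (389 - 291) × 196 = 9604.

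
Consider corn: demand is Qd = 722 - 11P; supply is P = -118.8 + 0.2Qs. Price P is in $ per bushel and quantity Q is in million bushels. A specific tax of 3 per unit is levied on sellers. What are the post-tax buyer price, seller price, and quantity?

In direct form, Qs = 594 + 5P.
The tax drives a wedge P_b - P_s = 3. Substituting P_s = P_b - 3 into supply: Qs = 579 + 5P_b.
Equate demand and the shifted supply: 722 - 11P_b = 579 + 5P_b, giving 16P_b = 143, so P_b = 8.9375.
Then P_s = 8.9375 - 3 = 5.9375 and Q = 722 - 11(8.9375) = 623.6875.

P_b = 8.9375, P_s = 5.9375, Q = 623.6875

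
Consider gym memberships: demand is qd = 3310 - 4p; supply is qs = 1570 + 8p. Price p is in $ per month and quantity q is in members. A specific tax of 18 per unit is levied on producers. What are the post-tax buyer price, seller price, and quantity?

p_b = 157, p_s = 139, q = 2682

With a tax of 18 on producers, they supply based on the net price p_s = p_b - 18, so qs = 1426 + 8p_b.
Market clearing requires 3310 - 4p_b = 1426 + 8p_b; hence 1884 = 12p_b and p_b = 157.
So p_s = 139 and the quantity traded is q = 3310 - 4(157) = 2682.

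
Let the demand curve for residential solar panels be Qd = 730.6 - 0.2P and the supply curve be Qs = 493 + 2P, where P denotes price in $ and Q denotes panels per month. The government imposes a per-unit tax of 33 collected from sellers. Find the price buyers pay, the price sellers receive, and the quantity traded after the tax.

The tax drives a wedge P_b - P_s = 33. Substituting P_s = P_b - 33 into supply: Qs = 427 + 2P_b.
Set Qd = Qs: 730.6 - 0.2P_b = 427 + 2P_b, so 303.6 = 2.2P_b and P_b = 138.
So P_s = 105 and the quantity traded is Q = 730.6 - 0.2(138) = 703.

P_b = 138, P_s = 105, Q = 703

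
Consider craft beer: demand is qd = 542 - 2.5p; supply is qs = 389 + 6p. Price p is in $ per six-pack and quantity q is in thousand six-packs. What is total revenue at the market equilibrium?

Equating demand and supply, 542 - 2.5p = 389 + 6p gives 8.5p = 153, so p* = 18.
From the demand curve, q* = 542 - 2.5(18) = 497.
Total revenue = p* × q* = 18 × 497 = 8946.

Total revenue = 8946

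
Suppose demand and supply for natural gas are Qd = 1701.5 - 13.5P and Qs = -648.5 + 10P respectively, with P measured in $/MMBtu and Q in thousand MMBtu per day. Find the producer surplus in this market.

Producer surplus = 6177.6125

The market clears where 1701.5 - 13.5P = -648.5 + 10P. Rearranging, 23.5P = 2350, hence P* = 100.
From the demand curve, Q* = 1701.5 - 13.5(100) = 351.5.
Supply choke price (Qs = 0): P = 64.85. Producer surplus = ½ × (100 - 64.85) × 351.5 = 6177.6125.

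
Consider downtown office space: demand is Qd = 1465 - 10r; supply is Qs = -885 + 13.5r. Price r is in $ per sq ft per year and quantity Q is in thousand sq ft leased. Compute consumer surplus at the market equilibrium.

The market clears where 1465 - 10r = -885 + 13.5r. Rearranging, 23.5r = 2350, hence r* = 100.
Plugging r* into demand: Q* = 1465 - 10(100) = 465.
Demand choke price (Qd = 0): r = 1465/10 = 146.5. Consumer surplus = ½ × (146.5 - 100) × 465 = 10811.25.

Consumer surplus = 10811.25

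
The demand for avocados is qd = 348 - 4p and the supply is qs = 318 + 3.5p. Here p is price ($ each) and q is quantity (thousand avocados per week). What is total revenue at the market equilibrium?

The market clears where 348 - 4p = 318 + 3.5p. Rearranging, 7.5p = 30, hence p* = 4.
Then q* = 348 - 4(4) = 332.
Total revenue = p* × q* = 4 × 332 = 1328.

Total revenue = 1328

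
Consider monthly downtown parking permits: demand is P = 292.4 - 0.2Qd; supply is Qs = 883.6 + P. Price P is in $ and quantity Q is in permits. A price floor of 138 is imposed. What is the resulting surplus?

Solving each curve for Q: Qd = 1462 - 5P.
Evaluating both curves at the floor price 138 gives Qd = 772, Qs = 1021.6.
Surplus = Qs - Qd = 1021.6 - 772 = 249.6.

Surplus = 249.6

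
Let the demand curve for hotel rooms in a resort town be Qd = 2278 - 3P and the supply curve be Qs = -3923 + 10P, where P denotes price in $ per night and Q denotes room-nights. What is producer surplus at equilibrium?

Equating demand and supply, 2278 - 3P = -3923 + 10P gives 13P = 6201, so P* = 477.
Plugging P* into demand: Q* = 2278 - 3(477) = 847.
Supply choke price (Qs = 0): P = 392.3. Producer surplus = ½ × (477 - 392.3) × 847 = 35870.45.

Producer surplus = 35870.45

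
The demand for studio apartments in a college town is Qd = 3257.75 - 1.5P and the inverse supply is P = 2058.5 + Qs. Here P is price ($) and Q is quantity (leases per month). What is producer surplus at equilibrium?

Solving each curve for Q: Qs = -2058.5 + P.
Equating demand and supply, 3257.75 - 1.5P = -2058.5 + P gives 2.5P = 5316.25, so P* = 2126.5.
Plugging P* into demand: Q* = 3257.75 - 1.5(2126.5) = 68.
Supply choke price (Qs = 0): P = 2058.5. Producer surplus = ½ × (2126.5 - 2058.5) × 68 = 2312.

Producer surplus = 2312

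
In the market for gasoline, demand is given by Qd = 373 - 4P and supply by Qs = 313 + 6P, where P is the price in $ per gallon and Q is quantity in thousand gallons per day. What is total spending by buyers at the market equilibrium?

Total spending by buyers = 2094

The market clears where 373 - 4P = 313 + 6P. Rearranging, 10P = 60, hence P* = 6.
Then Q* = 373 - 4(6) = 349.
Total spending by buyers = P* × Q* = 6 × 349 = 2094.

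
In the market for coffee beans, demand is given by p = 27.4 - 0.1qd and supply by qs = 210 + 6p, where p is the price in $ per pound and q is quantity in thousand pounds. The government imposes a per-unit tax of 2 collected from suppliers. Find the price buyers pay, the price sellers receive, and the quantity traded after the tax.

Inverting to quantity form: qd = 274 - 10p.
Suppliers keep p_s = p_b - 2 per unit, so supply in terms of the buyer price is qs = 198 + 6p_b.
Market clearing requires 274 - 10p_b = 198 + 6p_b; hence 76 = 16p_b and p_b = 4.75.
So p_s = 2.75 and the quantity traded is q = 274 - 10(4.75) = 226.5.

p_b = 4.75, p_s = 2.75, q = 226.5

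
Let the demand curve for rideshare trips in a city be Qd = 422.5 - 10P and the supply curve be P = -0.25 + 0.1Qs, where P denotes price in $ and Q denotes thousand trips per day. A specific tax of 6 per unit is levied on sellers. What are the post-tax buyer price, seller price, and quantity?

P_b = 24, P_s = 18, Q = 182.5

Rewriting in direct form: Qs = 2.5 + 10P.
With a tax of 6 on sellers, they supply based on the net price P_s = P_b - 6, so Qs = -57.5 + 10P_b.
Set Qd = Qs: 422.5 - 10P_b = -57.5 + 10P_b, so 480 = 20P_b and P_b = 24.
Then P_s = 24 - 6 = 18 and Q = 422.5 - 10(24) = 182.5.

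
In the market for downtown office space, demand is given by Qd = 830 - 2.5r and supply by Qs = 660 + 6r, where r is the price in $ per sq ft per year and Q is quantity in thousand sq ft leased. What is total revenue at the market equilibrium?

Total revenue = 15600

The market clears where 830 - 2.5r = 660 + 6r. Rearranging, 8.5r = 170, hence r* = 20.
From the demand curve, Q* = 830 - 2.5(20) = 780.
Total revenue = r* × Q* = 20 × 780 = 15600.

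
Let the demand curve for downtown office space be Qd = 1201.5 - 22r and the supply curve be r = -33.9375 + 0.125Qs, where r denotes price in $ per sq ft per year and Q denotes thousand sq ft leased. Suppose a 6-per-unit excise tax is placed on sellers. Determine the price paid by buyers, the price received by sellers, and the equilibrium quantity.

r_b = 32.6, r_s = 26.6, Q = 484.3

Inverting to quantity form: Qs = 271.5 + 8r.
Sellers keep r_s = r_b - 6 per unit, so supply in terms of the buyer price is Qs = 223.5 + 8r_b.
Set Qd = Qs: 1201.5 - 22r_b = 223.5 + 8r_b, so 978 = 30r_b and r_b = 32.6.
Then r_s = 32.6 - 6 = 26.6 and Q = 1201.5 - 22(32.6) = 484.3.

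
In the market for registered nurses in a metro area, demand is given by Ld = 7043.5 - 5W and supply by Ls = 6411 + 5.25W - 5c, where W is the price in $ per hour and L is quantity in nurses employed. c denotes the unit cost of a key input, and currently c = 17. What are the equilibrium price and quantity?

With c = 17, supply is Ls = 6326 + 5.25W.
Equating demand and supply, 7043.5 - 5W = 6326 + 5.25W gives 10.25W = 717.5, so W* = 70.
From the demand curve, L* = 7043.5 - 5(70) = 6693.5.

W* = 70, L* = 6693.5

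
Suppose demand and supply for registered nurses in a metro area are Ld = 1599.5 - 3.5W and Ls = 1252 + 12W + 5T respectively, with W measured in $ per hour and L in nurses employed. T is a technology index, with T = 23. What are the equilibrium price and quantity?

With T = 23, supply is Ls = 1367 + 12W.
Set Ld = Ls: 1599.5 - 3.5W = 1367 + 12W, so 232.5 = 15.5W and W* = 15.
Then L* = 1599.5 - 3.5(15) = 1547.

W* = 15, L* = 1547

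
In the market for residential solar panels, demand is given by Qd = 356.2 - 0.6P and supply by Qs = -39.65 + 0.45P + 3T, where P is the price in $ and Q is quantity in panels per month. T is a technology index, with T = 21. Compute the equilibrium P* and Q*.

P* = 317, Q* = 166

With T = 21, supply is Qs = 23.35 + 0.45P.
At equilibrium Qd = Qs, so 356.2 - 0.6P = 23.35 + 0.45P; collecting terms, 332.85 = 1.05P and P* = 317.
Plugging P* into demand: Q* = 356.2 - 0.6(317) = 166.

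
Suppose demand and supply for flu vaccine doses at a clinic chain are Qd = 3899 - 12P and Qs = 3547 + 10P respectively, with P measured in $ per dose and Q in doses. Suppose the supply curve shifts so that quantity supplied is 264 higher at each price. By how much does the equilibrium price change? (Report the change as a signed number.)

ΔP = -12

Equating demand and supply, 3899 - 12P = 3547 + 10P gives 22P = 352, so P* = 16.
Then Q* = 3899 - 12(16) = 3707.
After the shift, supply is Qs = 3811 + 10P.
New equilibrium: 88 = 22P, so P = 4 and Q = 3851.
ΔP = 4 - 16 = -12.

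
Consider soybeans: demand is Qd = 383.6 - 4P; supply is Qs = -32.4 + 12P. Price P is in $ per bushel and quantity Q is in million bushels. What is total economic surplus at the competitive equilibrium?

Total surplus = 13029.36

The market clears where 383.6 - 4P = -32.4 + 12P. Rearranging, 16P = 416, hence P* = 26.
Plugging P* into demand: Q* = 383.6 - 4(26) = 279.6.
Demand choke price = 95.9; supply choke price = 2.7. CS = ½(95.9 - 26)(279.6) = 9772.02; PS = ½(26 - 2.7)(279.6) = 3257.34. Total surplus = 13029.36.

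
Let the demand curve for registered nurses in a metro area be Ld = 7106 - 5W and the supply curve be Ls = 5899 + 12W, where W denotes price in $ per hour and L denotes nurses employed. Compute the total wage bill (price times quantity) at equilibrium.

At equilibrium Ld = Ls, so 7106 - 5W = 5899 + 12W; collecting terms, 1207 = 17W and W* = 71.
Plugging W* into demand: L* = 7106 - 5(71) = 6751.
The total wage bill = W* × L* = 71 × 6751 = 479321.

The total wage bill = 479321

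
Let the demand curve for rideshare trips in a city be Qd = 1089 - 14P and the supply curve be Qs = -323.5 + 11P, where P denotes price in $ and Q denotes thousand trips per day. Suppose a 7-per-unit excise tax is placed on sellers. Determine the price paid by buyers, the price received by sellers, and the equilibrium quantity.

The tax drives a wedge P_b - P_s = 7. Substituting P_s = P_b - 7 into supply: Qs = -400.5 + 11P_b.
Set Qd = Qs: 1089 - 14P_b = -400.5 + 11P_b, so 1489.5 = 25P_b and P_b = 59.58.
Then P_s = 59.58 - 7 = 52.58 and Q = 1089 - 14(59.58) = 254.88.

P_b = 59.58, P_s = 52.58, Q = 254.88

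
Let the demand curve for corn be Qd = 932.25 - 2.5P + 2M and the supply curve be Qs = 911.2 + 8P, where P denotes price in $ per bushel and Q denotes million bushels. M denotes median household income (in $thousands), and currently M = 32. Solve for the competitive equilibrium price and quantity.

With M = 32, demand is Qd = 996.25 - 2.5P.
Set Qd = Qs: 996.25 - 2.5P = 911.2 + 8P, so 85.05 = 10.5P and P* = 8.1.
From the demand curve, Q* = 996.25 - 2.5(8.1) = 976.

P* = 8.1, Q* = 976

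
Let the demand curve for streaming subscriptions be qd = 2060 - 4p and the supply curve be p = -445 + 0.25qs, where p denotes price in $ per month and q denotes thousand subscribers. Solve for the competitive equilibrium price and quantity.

Solving each curve for q: qs = 1780 + 4p.
The market clears where 2060 - 4p = 1780 + 4p. Rearranging, 8p = 280, hence p* = 35.
Then q* = 2060 - 4(35) = 1920.

p* = 35, q* = 1920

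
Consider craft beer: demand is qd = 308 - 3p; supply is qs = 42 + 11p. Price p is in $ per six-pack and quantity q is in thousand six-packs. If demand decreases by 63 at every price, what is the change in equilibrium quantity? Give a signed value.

Equating demand and supply, 308 - 3p = 42 + 11p gives 14p = 266, so p* = 19.
Plugging p* into demand: q* = 308 - 3(19) = 251.
After the shift, demand is qd = 245 - 3p.
New equilibrium: 203 = 14p, so p = 14.5 and q = 201.5.
Δq = 201.5 - 251 = -49.5.

Δq = -49.5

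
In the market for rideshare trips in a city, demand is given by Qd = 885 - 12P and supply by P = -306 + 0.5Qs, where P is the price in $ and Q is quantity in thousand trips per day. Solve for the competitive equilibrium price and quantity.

Solving each curve for Q: Qs = 612 + 2P.
At equilibrium Qd = Qs, so 885 - 12P = 612 + 2P; collecting terms, 273 = 14P and P* = 19.5.
Then Q* = 885 - 12(19.5) = 651.

P* = 19.5, Q* = 651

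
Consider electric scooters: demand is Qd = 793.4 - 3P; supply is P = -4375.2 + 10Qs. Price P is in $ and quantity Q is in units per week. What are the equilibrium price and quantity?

P* = 114.8, Q* = 449

In direct form, Qs = 437.52 + 0.1P.
At equilibrium Qd = Qs, so 793.4 - 3P = 437.52 + 0.1P; collecting terms, 355.88 = 3.1P and P* = 114.8.
Plugging P* into demand: Q* = 793.4 - 3(114.8) = 449.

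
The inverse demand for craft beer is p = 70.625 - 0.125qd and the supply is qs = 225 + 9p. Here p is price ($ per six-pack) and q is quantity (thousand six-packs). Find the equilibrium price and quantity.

p* = 20, q* = 405

In direct form, qd = 565 - 8p.
At equilibrium qd = qs, so 565 - 8p = 225 + 9p; collecting terms, 340 = 17p and p* = 20.
Substitute back: q* = 565 - 8(20) = 405.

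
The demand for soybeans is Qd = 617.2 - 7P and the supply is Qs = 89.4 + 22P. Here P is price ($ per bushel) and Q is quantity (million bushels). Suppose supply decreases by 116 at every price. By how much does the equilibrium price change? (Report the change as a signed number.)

ΔP = 4

Equating demand and supply, 617.2 - 7P = 89.4 + 22P gives 29P = 527.8, so P* = 18.2.
Then Q* = 617.2 - 7(18.2) = 489.8.
After the shift, supply is Qs = -26.6 + 22P.
New equilibrium: 643.8 = 29P, so P = 22.2 and Q = 461.8.
ΔP = 22.2 - 18.2 = 4.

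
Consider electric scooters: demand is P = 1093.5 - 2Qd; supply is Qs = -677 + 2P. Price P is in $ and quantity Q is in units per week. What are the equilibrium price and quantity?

P* = 489.5, Q* = 302

Inverting to quantity form: Qd = 546.75 - 0.5P.
At equilibrium Qd = Qs, so 546.75 - 0.5P = -677 + 2P; collecting terms, 1223.75 = 2.5P and P* = 489.5.
Substitute back: Q* = 546.75 - 0.5(489.5) = 302.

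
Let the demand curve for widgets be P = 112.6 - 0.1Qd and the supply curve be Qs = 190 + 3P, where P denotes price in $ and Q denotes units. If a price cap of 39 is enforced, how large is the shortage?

In direct form, Qd = 1126 - 10P.
With P fixed at 39, quantity demanded is 736 and quantity supplied is 307.
Shortage = Qd - Qs = 736 - 307 = 429.

Shortage = 429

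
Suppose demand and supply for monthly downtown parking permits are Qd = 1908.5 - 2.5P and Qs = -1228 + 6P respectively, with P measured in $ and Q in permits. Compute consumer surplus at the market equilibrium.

At equilibrium Qd = Qs, so 1908.5 - 2.5P = -1228 + 6P; collecting terms, 3136.5 = 8.5P and P* = 369.
Substitute back: Q* = 1908.5 - 2.5(369) = 986.
Demand choke price (Qd = 0): P = 1908.5/2.5 = 763.4. Consumer surplus = ½ × (763.4 - 369) × 986 = 194439.2.

Consumer surplus = 194439.2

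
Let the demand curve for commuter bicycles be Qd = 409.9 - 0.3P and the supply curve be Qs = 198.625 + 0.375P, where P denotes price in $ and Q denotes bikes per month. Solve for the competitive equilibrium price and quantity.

P* = 313, Q* = 316

Set Qd = Qs: 409.9 - 0.3P = 198.625 + 0.375P, so 211.275 = 0.675P and P* = 313.
Substitute back: Q* = 409.9 - 0.3(313) = 316.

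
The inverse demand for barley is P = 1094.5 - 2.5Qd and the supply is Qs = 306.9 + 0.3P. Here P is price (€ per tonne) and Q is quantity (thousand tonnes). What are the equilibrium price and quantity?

Solving each curve for Q: Qd = 437.8 - 0.4P.
At equilibrium Qd = Qs, so 437.8 - 0.4P = 306.9 + 0.3P; collecting terms, 130.9 = 0.7P and P* = 187.
Substitute back: Q* = 437.8 - 0.4(187) = 363.

P* = 187, Q* = 363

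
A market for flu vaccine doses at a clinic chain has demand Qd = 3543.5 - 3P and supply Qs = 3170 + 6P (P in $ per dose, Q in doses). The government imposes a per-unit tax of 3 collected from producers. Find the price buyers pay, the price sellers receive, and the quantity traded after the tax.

P_b = 43.5, P_s = 40.5, Q = 3413

The tax drives a wedge P_b - P_s = 3. Substituting P_s = P_b - 3 into supply: Qs = 3152 + 6P_b.
Equate demand and the shifted supply: 3543.5 - 3P_b = 3152 + 6P_b, giving 9P_b = 391.5, so P_b = 43.5.
So P_s = 40.5 and the quantity traded is Q = 3543.5 - 3(43.5) = 3413.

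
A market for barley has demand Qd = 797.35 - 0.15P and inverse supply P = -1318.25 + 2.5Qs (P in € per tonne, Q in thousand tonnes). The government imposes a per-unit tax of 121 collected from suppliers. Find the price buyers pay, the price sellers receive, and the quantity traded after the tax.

P_b = 579, P_s = 458, Q = 710.5

Rewriting in direct form: Qs = 527.3 + 0.4P.
With a tax of 121 on suppliers, they supply based on the net price P_s = P_b - 121, so Qs = 478.9 + 0.4P_b.
Set Qd = Qs: 797.35 - 0.15P_b = 478.9 + 0.4P_b, so 318.45 = 0.55P_b and P_b = 579.
Then P_s = 579 - 121 = 458 and Q = 797.35 - 0.15(579) = 710.5.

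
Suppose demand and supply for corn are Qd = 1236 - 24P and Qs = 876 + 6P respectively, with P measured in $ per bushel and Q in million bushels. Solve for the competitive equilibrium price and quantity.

P* = 12, Q* = 948

At equilibrium Qd = Qs, so 1236 - 24P = 876 + 6P; collecting terms, 360 = 30P and P* = 12.
Substitute back: Q* = 1236 - 24(12) = 948.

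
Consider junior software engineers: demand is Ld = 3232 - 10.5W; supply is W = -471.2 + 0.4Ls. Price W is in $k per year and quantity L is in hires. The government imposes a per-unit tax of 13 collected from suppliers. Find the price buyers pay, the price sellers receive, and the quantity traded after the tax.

Inverting to quantity form: Ls = 1178 + 2.5W.
Suppliers keep W_s = W_b - 13 per unit, so supply in terms of the buyer price is Ls = 1145.5 + 2.5W_b.
Set Ld = Ls: 3232 - 10.5W_b = 1145.5 + 2.5W_b, so 2086.5 = 13W_b and W_b = 160.5.
So W_s = 147.5 and the quantity traded is L = 3232 - 10.5(160.5) = 1546.75.

W_b = 160.5, W_s = 147.5, L = 1546.75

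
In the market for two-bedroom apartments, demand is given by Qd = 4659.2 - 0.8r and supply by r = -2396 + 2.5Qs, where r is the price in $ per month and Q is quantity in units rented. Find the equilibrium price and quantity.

Rewriting in direct form: Qs = 958.4 + 0.4r.
At equilibrium Qd = Qs, so 4659.2 - 0.8r = 958.4 + 0.4r; collecting terms, 3700.8 = 1.2r and r* = 3084.
Plugging r* into demand: Q* = 4659.2 - 0.8(3084) = 2192.

r* = 3084, Q* = 2192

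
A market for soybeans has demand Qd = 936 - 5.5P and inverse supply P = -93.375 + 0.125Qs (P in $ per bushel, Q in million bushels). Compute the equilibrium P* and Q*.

Solving each curve for Q: Qs = 747 + 8P.
Equating demand and supply, 936 - 5.5P = 747 + 8P gives 13.5P = 189, so P* = 14.
Substitute back: Q* = 936 - 5.5(14) = 859.

P* = 14, Q* = 859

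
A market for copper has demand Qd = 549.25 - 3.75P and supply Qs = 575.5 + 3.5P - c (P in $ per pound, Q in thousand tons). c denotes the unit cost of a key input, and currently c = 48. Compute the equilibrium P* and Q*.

With c = 48, supply is Qs = 527.5 + 3.5P.
The market clears where 549.25 - 3.75P = 527.5 + 3.5P. Rearranging, 7.25P = 21.75, hence P* = 3.
Substitute back: Q* = 549.25 - 3.75(3) = 538.

P* = 3, Q* = 538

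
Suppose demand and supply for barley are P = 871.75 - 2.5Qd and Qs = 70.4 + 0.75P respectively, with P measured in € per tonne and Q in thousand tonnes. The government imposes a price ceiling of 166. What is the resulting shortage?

In direct form, Qd = 348.7 - 0.4P.
Evaluating both curves at the ceiling price 166 gives Qd = 282.3, Qs = 194.9.
Shortage = Qd - Qs = 282.3 - 194.9 = 87.4.

Shortage = 87.4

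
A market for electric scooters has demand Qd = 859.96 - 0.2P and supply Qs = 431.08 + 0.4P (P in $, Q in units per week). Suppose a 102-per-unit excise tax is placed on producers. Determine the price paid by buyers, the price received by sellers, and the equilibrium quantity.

Producers keep P_s = P_b - 102 per unit, so supply in terms of the buyer price is Qs = 390.28 + 0.4P_b.
Market clearing requires 859.96 - 0.2P_b = 390.28 + 0.4P_b; hence 469.68 = 0.6P_b and P_b = 782.8.
So P_s = 680.8 and the quantity traded is Q = 859.96 - 0.2(782.8) = 703.4.

P_b = 782.8, P_s = 680.8, Q = 703.4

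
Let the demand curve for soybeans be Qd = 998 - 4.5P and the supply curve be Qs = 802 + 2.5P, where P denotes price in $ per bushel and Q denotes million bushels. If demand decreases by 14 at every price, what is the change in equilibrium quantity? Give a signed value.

ΔQ = -5

At equilibrium Qd = Qs, so 998 - 4.5P = 802 + 2.5P; collecting terms, 196 = 7P and P* = 28.
Substitute back: Q* = 998 - 4.5(28) = 872.
After the shift, demand is Qd = 984 - 4.5P.
The new intersection has 182 = 7P, i.e. P = 26, Q = 867.
ΔQ = 867 - 872 = -5.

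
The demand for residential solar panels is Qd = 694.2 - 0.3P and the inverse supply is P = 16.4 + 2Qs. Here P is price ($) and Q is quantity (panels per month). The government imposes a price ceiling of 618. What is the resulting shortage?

Inverting to quantity form: Qs = -8.2 + 0.5P.
With P fixed at 618, quantity demanded is 508.8 and quantity supplied is 300.8.
Shortage = Qd - Qs = 508.8 - 300.8 = 208.

Shortage = 208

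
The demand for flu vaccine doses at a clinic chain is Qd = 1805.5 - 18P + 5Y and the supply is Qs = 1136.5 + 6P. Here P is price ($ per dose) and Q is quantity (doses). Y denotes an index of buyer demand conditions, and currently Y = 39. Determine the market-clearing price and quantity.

P* = 36, Q* = 1352.5

With Y = 39, demand is Qd = 2000.5 - 18P.
The market clears where 2000.5 - 18P = 1136.5 + 6P. Rearranging, 24P = 864, hence P* = 36.
Substitute back: Q* = 2000.5 - 18(36) = 1352.5.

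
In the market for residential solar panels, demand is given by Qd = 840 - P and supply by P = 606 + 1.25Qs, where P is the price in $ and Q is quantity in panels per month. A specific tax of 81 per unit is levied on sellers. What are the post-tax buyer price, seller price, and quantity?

P_b = 772, P_s = 691, Q = 68

Rewriting in direct form: Qs = -484.8 + 0.8P.
With a tax of 81 on sellers, they supply based on the net price P_s = P_b - 81, so Qs = -549.6 + 0.8P_b.
Market clearing requires 840 - P_b = -549.6 + 0.8P_b; hence 1389.6 = 1.8P_b and P_b = 772.
So P_s = 691 and the quantity traded is Q = 840 - 772 = 68.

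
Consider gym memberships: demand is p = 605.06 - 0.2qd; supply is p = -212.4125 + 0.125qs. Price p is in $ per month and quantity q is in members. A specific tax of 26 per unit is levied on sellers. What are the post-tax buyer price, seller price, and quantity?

Rewriting in direct form: qd = 3025.3 - 5p and qs = 1699.3 + 8p.
Sellers keep p_s = p_b - 26 per unit, so supply in terms of the buyer price is qs = 1491.3 + 8p_b.
Set qd = qs: 3025.3 - 5p_b = 1491.3 + 8p_b, so 1534 = 13p_b and p_b = 118.
So p_s = 92 and the quantity traded is q = 3025.3 - 5(118) = 2435.3.

p_b = 118, p_s = 92, q = 2435.3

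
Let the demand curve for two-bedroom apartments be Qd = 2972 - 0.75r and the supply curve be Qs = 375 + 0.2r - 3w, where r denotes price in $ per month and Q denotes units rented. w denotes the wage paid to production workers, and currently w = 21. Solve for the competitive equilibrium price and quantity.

With w = 21, supply is Qs = 312 + 0.2r.
Equating demand and supply, 2972 - 0.75r = 312 + 0.2r gives 0.95r = 2660, so r* = 2800.
From the demand curve, Q* = 2972 - 0.75(2800) = 872.

r* = 2800, Q* = 872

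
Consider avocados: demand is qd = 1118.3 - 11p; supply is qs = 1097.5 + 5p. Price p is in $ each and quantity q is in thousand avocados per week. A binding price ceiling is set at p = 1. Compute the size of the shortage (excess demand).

Shortage = 4.8

Evaluating both curves at the ceiling price 1 gives qd = 1107.3, qs = 1102.5.
Shortage = qd - qs = 1107.3 - 1102.5 = 4.8.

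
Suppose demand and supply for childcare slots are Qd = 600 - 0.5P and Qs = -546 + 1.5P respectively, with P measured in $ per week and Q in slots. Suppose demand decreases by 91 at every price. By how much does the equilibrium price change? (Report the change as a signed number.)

The market clears where 600 - 0.5P = -546 + 1.5P. Rearranging, 2P = 1146, hence P* = 573.
From the demand curve, Q* = 600 - 0.5(573) = 313.5.
After the shift, demand is Qd = 509 - 0.5P.
Re-solving, 2P = 1055 gives P = 527.5 and Q = 245.25.
ΔP = 527.5 - 573 = -45.5.

ΔP = -45.5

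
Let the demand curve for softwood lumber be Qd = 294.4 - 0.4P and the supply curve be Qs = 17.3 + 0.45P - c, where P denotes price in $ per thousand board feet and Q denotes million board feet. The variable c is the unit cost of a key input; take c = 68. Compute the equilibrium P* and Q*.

P* = 406, Q* = 132

With c = 68, supply is Qs = -50.7 + 0.45P.
The market clears where 294.4 - 0.4P = -50.7 + 0.45P. Rearranging, 0.85P = 345.1, hence P* = 406.
Substitute back: Q* = 294.4 - 0.4(406) = 132.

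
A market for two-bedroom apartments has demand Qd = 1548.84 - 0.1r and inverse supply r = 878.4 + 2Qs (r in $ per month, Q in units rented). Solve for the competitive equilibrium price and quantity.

r* = 3313.4, Q* = 1217.5

Inverting to quantity form: Qs = -439.2 + 0.5r.
The market clears where 1548.84 - 0.1r = -439.2 + 0.5r. Rearranging, 0.6r = 1988.04, hence r* = 3313.4.
Plugging r* into demand: Q* = 1548.84 - 0.1(3313.4) = 1217.5.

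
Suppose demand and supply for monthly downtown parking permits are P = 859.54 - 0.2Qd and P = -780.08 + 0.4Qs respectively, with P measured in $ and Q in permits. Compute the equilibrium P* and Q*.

P* = 313, Q* = 2732.7

In direct form, Qd = 4297.7 - 5P and Qs = 1950.2 + 2.5P.
Equating demand and supply, 4297.7 - 5P = 1950.2 + 2.5P gives 7.5P = 2347.5, so P* = 313.
Plugging P* into demand: Q* = 4297.7 - 5(313) = 2732.7.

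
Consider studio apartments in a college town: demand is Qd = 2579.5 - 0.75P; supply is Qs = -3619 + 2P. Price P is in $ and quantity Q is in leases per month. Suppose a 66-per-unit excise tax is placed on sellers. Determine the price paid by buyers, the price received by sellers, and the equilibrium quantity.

P_b = 2302, P_s = 2236, Q = 853

The tax drives a wedge P_b - P_s = 66. Substituting P_s = P_b - 66 into supply: Qs = -3751 + 2P_b.
Equate demand and the shifted supply: 2579.5 - 0.75P_b = -3751 + 2P_b, giving 2.75P_b = 6330.5, so P_b = 2302.
Then P_s = 2302 - 66 = 2236 and Q = 2579.5 - 0.75(2302) = 853.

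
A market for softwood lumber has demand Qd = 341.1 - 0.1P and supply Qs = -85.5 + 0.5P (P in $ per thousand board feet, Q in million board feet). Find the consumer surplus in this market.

At equilibrium Qd = Qs, so 341.1 - 0.1P = -85.5 + 0.5P; collecting terms, 426.6 = 0.6P and P* = 711.
Substitute back: Q* = 341.1 - 0.1(711) = 270.
Demand choke price (Qd = 0): P = 341.1/0.1 = 3411. Consumer surplus = ½ × (3411 - 711) × 270 = 364500.

Consumer surplus = 364500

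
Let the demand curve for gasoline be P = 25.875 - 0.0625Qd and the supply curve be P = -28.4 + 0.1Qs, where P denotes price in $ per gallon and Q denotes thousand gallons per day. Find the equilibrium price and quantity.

Rewriting in direct form: Qd = 414 - 16P and Qs = 284 + 10P.
At equilibrium Qd = Qs, so 414 - 16P = 284 + 10P; collecting terms, 130 = 26P and P* = 5.
Plugging P* into demand: Q* = 414 - 16(5) = 334.

P* = 5, Q* = 334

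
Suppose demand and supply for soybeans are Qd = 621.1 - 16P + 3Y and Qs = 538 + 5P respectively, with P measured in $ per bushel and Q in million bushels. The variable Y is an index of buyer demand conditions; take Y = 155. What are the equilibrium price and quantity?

With Y = 155, demand is Qd = 1086.1 - 16P.
Equating demand and supply, 1086.1 - 16P = 538 + 5P gives 21P = 548.1, so P* = 26.1.
From the demand curve, Q* = 1086.1 - 16(26.1) = 668.5.

P* = 26.1, Q* = 668.5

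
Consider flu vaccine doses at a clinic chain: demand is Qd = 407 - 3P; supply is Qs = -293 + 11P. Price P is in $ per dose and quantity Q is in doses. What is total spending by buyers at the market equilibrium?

Total spending by buyers = 12850

Equating demand and supply, 407 - 3P = -293 + 11P gives 14P = 700, so P* = 50.
From the demand curve, Q* = 407 - 3(50) = 257.
Total spending by buyers = P* × Q* = 50 × 257 = 12850.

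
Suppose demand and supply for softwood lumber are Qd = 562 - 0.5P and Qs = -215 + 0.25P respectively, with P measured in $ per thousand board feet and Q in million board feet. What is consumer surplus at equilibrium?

Consumer surplus = 1936

The market clears where 562 - 0.5P = -215 + 0.25P. Rearranging, 0.75P = 777, hence P* = 1036.
Plugging P* into demand: Q* = 562 - 0.5(1036) = 44.
Demand choke price (Qd = 0): P = 562/0.5 = 1124. Consumer surplus = ½ × (1124 - 1036) × 44 = 1936.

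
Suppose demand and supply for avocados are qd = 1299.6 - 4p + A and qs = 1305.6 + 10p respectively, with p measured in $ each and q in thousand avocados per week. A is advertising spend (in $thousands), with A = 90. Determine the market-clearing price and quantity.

p* = 6, q* = 1365.6

With A = 90, demand is qd = 1389.6 - 4p.
Set qd = qs: 1389.6 - 4p = 1305.6 + 10p, so 84 = 14p and p* = 6.
From the demand curve, q* = 1389.6 - 4(6) = 1365.6.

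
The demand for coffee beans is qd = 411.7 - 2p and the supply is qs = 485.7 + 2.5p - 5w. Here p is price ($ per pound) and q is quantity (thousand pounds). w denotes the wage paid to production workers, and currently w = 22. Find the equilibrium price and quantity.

p* = 8, q* = 395.7

With w = 22, supply is qs = 375.7 + 2.5p.
Set qd = qs: 411.7 - 2p = 375.7 + 2.5p, so 36 = 4.5p and p* = 8.
Substitute back: q* = 411.7 - 2(8) = 395.7.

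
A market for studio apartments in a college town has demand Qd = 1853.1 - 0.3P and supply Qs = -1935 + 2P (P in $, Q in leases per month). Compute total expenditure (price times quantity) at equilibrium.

Equating demand and supply, 1853.1 - 0.3P = -1935 + 2P gives 2.3P = 3788.1, so P* = 1647.
From the demand curve, Q* = 1853.1 - 0.3(1647) = 1359.
Total expenditure = P* × Q* = 1647 × 1359 = 2238273.

Total expenditure = 2238273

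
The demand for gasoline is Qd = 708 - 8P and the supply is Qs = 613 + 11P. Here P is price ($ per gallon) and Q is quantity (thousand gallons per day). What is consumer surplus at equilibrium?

Consumer surplus = 27889

Equating demand and supply, 708 - 8P = 613 + 11P gives 19P = 95, so P* = 5.
Then Q* = 708 - 8(5) = 668.
Demand choke price (Qd = 0): P = 708/8 = 88.5. Consumer surplus = ½ × (88.5 - 5) × 668 = 27889.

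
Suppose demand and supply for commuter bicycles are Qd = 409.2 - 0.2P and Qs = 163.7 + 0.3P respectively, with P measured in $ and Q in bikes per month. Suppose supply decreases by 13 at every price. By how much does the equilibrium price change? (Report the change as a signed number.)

ΔP = 26

Equating demand and supply, 409.2 - 0.2P = 163.7 + 0.3P gives 0.5P = 245.5, so P* = 491.
Then Q* = 409.2 - 0.2(491) = 311.
After the shift, supply is Qs = 150.7 + 0.3P.
The new intersection has 258.5 = 0.5P, i.e. P = 517, Q = 305.8.
ΔP = 517 - 491 = 26.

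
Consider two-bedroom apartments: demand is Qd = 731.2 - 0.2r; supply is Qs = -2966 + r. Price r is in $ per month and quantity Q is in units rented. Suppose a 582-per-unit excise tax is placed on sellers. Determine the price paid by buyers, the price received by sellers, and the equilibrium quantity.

The tax drives a wedge r_b - r_s = 582. Substituting r_s = r_b - 582 into supply: Qs = -3548 + r_b.
Set Qd = Qs: 731.2 - 0.2r_b = -3548 + r_b, so 4279.2 = 1.2r_b and r_b = 3566.
Then r_s = 3566 - 582 = 2984 and Q = 731.2 - 0.2(3566) = 18.

r_b = 3566, r_s = 2984, Q = 18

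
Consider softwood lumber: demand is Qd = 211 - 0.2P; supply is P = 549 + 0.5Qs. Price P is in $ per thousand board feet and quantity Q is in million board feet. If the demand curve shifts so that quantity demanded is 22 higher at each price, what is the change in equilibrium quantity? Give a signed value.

ΔQ = 20

Inverting to quantity form: Qs = -1098 + 2P.
Set Qd = Qs: 211 - 0.2P = -1098 + 2P, so 1309 = 2.2P and P* = 595.
From the demand curve, Q* = 211 - 0.2(595) = 92.
After the shift, demand is Qd = 233 - 0.2P.
Re-solving, 2.2P = 1331 gives P = 605 and Q = 112.
ΔQ = 112 - 92 = 20.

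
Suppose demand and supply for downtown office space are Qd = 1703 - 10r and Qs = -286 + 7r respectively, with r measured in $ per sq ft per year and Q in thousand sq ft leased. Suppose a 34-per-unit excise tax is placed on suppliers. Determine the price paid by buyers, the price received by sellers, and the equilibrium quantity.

r_b = 131, r_s = 97, Q = 393

Suppliers keep r_s = r_b - 34 per unit, so supply in terms of the buyer price is Qs = -524 + 7r_b.
Set Qd = Qs: 1703 - 10r_b = -524 + 7r_b, so 2227 = 17r_b and r_b = 131.
Then r_s = 131 - 34 = 97 and Q = 1703 - 10(131) = 393.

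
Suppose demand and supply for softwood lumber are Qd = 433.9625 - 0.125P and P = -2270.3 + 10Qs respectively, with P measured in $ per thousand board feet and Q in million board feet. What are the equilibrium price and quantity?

P* = 919.7, Q* = 319

In direct form, Qs = 227.03 + 0.1P.
Set Qd = Qs: 433.9625 - 0.125P = 227.03 + 0.1P, so 206.9325 = 0.225P and P* = 919.7.
From the demand curve, Q* = 433.9625 - 0.125(919.7) = 319.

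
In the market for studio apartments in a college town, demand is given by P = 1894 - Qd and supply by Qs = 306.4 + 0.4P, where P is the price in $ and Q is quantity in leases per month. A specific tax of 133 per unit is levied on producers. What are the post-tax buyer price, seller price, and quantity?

In direct form, Qd = 1894 - P.
With a tax of 133 on producers, they supply based on the net price P_s = P_b - 133, so Qs = 253.2 + 0.4P_b.
Market clearing requires 1894 - P_b = 253.2 + 0.4P_b; hence 1640.8 = 1.4P_b and P_b = 1172.
Then P_s = 1172 - 133 = 1039 and Q = 1894 - 1172 = 722.

P_b = 1172, P_s = 1039, Q = 722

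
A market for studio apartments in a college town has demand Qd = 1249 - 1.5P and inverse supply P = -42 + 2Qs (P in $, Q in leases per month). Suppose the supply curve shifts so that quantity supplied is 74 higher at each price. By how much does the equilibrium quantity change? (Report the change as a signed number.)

ΔQ = 55.5

In direct form, Qs = 21 + 0.5P.
At equilibrium Qd = Qs, so 1249 - 1.5P = 21 + 0.5P; collecting terms, 1228 = 2P and P* = 614.
From the demand curve, Q* = 1249 - 1.5(614) = 328.
After the shift, supply is Qs = 95 + 0.5P.
New equilibrium: 1154 = 2P, so P = 577 and Q = 383.5.
ΔQ = 383.5 - 328 = 55.5.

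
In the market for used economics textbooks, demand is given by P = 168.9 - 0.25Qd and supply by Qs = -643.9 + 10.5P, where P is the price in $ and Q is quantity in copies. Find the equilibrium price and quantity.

In direct form, Qd = 675.6 - 4P.
The market clears where 675.6 - 4P = -643.9 + 10.5P. Rearranging, 14.5P = 1319.5, hence P* = 91.
From the demand curve, Q* = 675.6 - 4(91) = 311.6.

P* = 91, Q* = 311.6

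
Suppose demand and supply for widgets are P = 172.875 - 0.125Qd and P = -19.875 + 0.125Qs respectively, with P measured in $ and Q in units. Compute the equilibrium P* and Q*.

Solving each curve for Q: Qd = 1383 - 8P and Qs = 159 + 8P.
Set Qd = Qs: 1383 - 8P = 159 + 8P, so 1224 = 16P and P* = 76.5.
From the demand curve, Q* = 1383 - 8(76.5) = 771.

P* = 76.5, Q* = 771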